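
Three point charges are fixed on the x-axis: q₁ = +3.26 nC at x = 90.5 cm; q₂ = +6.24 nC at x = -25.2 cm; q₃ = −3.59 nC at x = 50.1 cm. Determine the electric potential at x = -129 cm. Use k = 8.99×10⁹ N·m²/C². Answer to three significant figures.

49.4 V

Electric potential is a scalar, so the contributions from each charge add algebraically: V = Σ kqᵢ/rᵢ.
Distances from the field point to each charge: r₁ = 2.20 m, r₂ = 1.04 m, r₃ = 1.79 m.
V = k[(3.26×10⁻⁹)/(2.20) + (6.24×10⁻⁹)/(1.04) + (-3.59×10⁻⁹)/(1.79)] = 49.4 V.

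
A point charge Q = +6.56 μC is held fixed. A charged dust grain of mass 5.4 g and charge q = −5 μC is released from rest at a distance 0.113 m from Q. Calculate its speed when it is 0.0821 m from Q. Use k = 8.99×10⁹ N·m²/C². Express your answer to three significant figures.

19.1 m/s

Only the electrostatic force acts, so mechanical energy is conserved: ½mv² = U₁ − U₂ = kQq(1/r₁ − 1/r₂).
U₁ − U₂ = (8.99×10⁹ N·m²/C²)(6.56×10⁻⁶ C)(-5.00×10⁻⁶ C)(1/0.113 − 1/0.0821) = 0.982 J.
v = √(2·0.982/5.40×10⁻³) = 19.1 m/s.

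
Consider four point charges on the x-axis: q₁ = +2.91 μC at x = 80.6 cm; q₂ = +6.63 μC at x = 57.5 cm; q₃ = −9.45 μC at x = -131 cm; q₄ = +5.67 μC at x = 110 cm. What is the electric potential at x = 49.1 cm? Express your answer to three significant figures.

8.29×10⁵ V

The total potential is the scalar sum of each charge's contribution, V = Σ kqᵢ/rᵢ.
Distances from the field point to each charge: r₁ = 0.315 m, r₂ = 0.0840 m, r₃ = 1.80 m, r₄ = 0.609 m.
V = k[(2.91×10⁻⁶)/(0.315) + (6.63×10⁻⁶)/(0.0840) + (-9.45×10⁻⁶)/(1.80) + (5.67×10⁻⁶)/(0.609)] = 8.29×10⁵ V.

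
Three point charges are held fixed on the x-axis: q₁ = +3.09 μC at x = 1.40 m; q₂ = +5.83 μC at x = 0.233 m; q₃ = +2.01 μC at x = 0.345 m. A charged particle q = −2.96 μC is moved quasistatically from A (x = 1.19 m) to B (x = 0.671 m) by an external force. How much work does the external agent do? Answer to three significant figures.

-0.0141 J

For quasistatic motion the external work equals the change in potential energy: W_ext = qΔV = q(V_B − V_A).
At A: distances to the source charges are 0.210 m, 0.957 m, 0.845 m; V_A = Σ kqᵢ/rᵢ = 2.08×10⁵ V.
At B: distances to the source charges are 0.729 m, 0.438 m, 0.326 m; V_B = Σ kqᵢ/rᵢ = 2.13×10⁵ V.
ΔV = V_B − V_A = 4760 V.
W_ext = qΔV = (-2.96×10⁻⁶ C)(4760 V) = -0.0141 J.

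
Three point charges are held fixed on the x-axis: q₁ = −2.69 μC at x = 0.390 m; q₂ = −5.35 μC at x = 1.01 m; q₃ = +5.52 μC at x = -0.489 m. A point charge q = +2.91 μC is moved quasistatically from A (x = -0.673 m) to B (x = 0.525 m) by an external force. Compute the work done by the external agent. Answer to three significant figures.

-1.30 J

For quasistatic motion the external work equals the change in potential energy: W_ext = qΔV = q(V_B − V_A).
At A: distances to the source charges are 1.06 m, 1.68 m, 0.184 m; V_A = Σ kqᵢ/rᵢ = 2.18×10⁵ V.
At B: distances to the source charges are 0.135 m, 0.485 m, 1.01 m; V_B = Σ kqᵢ/rᵢ = -2.29×10⁵ V.
ΔV = V_B − V_A = -4.48×10⁵ V.
W_ext = qΔV = (2.91×10⁻⁶ C)(-4.48×10⁵ V) = -1.30 J.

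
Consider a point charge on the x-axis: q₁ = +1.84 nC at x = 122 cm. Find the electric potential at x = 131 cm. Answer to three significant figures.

The total potential is the scalar sum of each charge's contribution, V = Σ kqᵢ/rᵢ.
V = k[(1.84×10⁻⁹)/(0.0900)] = 184 V.

184 V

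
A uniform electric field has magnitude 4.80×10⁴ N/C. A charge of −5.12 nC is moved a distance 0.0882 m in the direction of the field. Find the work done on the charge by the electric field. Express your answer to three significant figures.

The potential change for a displacement 0.0882 m in the direction of the field is ΔV = −Ed = -4230 V.
W_field = −qΔV = -2.17×10⁻⁵ J.

-2.17×10⁻⁵ J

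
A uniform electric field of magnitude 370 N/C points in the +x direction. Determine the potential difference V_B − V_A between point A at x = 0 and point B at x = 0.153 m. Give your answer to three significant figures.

In a uniform field, potential decreases in the direction of E: V_B − V_A = −E·Δx.
V_B − V_A = −(370 V/m)(0.153 m) = -56.6 V.

-56.6 V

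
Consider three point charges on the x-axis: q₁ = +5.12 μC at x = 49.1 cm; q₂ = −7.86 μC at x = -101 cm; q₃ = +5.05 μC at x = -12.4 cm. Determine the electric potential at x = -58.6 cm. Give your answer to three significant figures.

The total potential is the scalar sum of each charge's contribution, V = Σ kqᵢ/rᵢ.
Distances from the field point to each charge: r₁ = 1.08 m, r₂ = 0.424 m, r₃ = 0.462 m.
V = k[(5.12×10⁻⁶)/(1.08) + (-7.86×10⁻⁶)/(0.424) + (5.05×10⁻⁶)/(0.462)] = -2.56×10⁴ V.

-2.56×10⁴ V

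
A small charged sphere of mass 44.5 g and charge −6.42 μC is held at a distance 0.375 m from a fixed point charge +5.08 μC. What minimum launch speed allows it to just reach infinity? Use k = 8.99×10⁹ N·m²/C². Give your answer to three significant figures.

5.93 m/s

To just escape, total mechanical energy must reach zero at infinity: ½mv²_min + U = 0, so ½mv²_min = −U = |kQq|/r.
|U| = |kQq|/r = (8.99×10⁹ N·m²/C²)(5.08×10⁻⁶)(6.42×10⁻⁶)/(0.375) = 0.782 J.
v_min = √(2|U|/m) = √(2·0.782/0.0445) = 5.93 m/s.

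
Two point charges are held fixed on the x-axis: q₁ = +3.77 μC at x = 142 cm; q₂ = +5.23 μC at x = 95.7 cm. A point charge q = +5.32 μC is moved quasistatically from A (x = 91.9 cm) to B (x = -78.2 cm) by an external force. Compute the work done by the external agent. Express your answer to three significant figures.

-6.72 J

For quasistatic motion the external work equals the change in potential energy: W_ext = qΔV = q(V_B − V_A).
At A: distances to the source charges are 0.501 m, 0.0380 m; V_A = Σ kqᵢ/rᵢ = 1.30×10⁶ V.
At B: distances to the source charges are 2.20 m, 1.74 m; V_B = Σ kqᵢ/rᵢ = 4.24×10⁴ V.
ΔV = V_B − V_A = -1.26×10⁶ V.
W_ext = qΔV = (5.32×10⁻⁶ C)(-1.26×10⁶ V) = -6.72 J.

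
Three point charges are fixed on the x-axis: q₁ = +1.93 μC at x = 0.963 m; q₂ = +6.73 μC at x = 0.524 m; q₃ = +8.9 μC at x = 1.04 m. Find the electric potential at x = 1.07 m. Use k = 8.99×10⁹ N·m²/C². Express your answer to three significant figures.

2.94×10⁶ V

The total potential is the scalar sum of each charge's contribution, V = Σ kqᵢ/rᵢ.
Distances from the field point to each charge: r₁ = 0.107 m, r₂ = 0.546 m, r₃ = 0.0300 m.
V = k[(1.93×10⁻⁶)/(0.107) + (6.73×10⁻⁶)/(0.546) + (8.90×10⁻⁶)/(0.0300)] = 2.94×10⁶ V.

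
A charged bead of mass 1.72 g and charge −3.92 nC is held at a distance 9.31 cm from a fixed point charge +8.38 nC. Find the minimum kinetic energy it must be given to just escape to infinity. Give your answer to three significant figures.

To just escape, total mechanical energy must reach zero at infinity: ½mv²_min + U = 0, so ½mv²_min = −U = |kQq|/r.
|U| = |kQq|/r = (8.99×10⁹ N·m²/C²)(8.38×10⁻⁹)(3.92×10⁻⁹)/(0.0931) = 3.17×10⁻⁶ J.

3.17×10⁻⁶ J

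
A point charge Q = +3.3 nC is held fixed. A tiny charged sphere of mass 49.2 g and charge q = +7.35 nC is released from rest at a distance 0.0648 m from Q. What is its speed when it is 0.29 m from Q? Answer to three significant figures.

0.0103 m/s

Only the electrostatic force acts, so mechanical energy is conserved: ½mv² = U₁ − U₂ = kQq(1/r₁ − 1/r₂).
U₁ − U₂ = (8.99×10⁹ N·m²/C²)(3.30×10⁻⁹ C)(7.35×10⁻⁹ C)(1/0.0648 − 1/0.290) = 2.61×10⁻⁶ J.
v = √(2·2.61×10⁻⁶/0.0492) = 0.0103 m/s.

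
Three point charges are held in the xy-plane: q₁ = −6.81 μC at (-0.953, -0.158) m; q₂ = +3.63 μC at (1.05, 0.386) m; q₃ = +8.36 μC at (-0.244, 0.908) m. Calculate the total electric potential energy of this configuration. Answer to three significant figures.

-0.311 J

The assembly work is the sum of pairwise potential energies, U = Σ_{i<j} kqᵢqⱼ/rᵢⱼ.
Pair separations: r₁₂ = 2.08 m, r₁₃ = 1.28 m, r₂₃ = 1.40 m.
U = (-0.107) + (-0.400) + (0.196) = -0.311 J.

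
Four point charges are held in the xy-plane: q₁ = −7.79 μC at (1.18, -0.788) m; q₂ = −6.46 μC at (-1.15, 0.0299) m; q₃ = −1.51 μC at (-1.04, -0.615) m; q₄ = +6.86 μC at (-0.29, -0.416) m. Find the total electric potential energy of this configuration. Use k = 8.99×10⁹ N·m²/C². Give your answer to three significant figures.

The assembly work is the sum of pairwise potential energies, U = Σ_{i<j} kqᵢqⱼ/rᵢⱼ.
Pair separations: r₁₂ = 2.47 m, r₁₃ = 2.23 m, r₁₄ = 1.52 m, r₂₃ = 0.654 m, r₂₄ = 0.969 m, r₃₄ = 0.776 m.
Summing all 6 pair terms gives U = -0.483 J.

-0.483 J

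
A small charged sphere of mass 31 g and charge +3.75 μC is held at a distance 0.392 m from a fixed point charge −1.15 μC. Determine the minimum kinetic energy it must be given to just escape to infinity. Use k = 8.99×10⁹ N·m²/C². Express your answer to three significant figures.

To just escape, total mechanical energy must reach zero at infinity: ½mv²_min + U = 0, so ½mv²_min = −U = |kQq|/r.
|U| = |kQq|/r = (8.99×10⁹ N·m²/C²)(1.15×10⁻⁶)(3.75×10⁻⁶)/(0.392) = 0.0989 J.

0.0989 J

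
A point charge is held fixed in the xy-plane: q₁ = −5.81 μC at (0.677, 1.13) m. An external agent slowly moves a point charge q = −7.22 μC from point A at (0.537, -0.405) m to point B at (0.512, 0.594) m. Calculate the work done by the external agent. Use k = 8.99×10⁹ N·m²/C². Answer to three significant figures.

For quasistatic motion the external work equals the change in potential energy: W_ext = qΔV = q(V_B − V_A).
At A: distance to the source charge is 1.54 m; V_A = kq₁/r = -3.39×10⁴ V.
At B: distance to the source charge is 0.561 m; V_B = kq₁/r = -9.31×10⁴ V.
ΔV = V_B − V_A = -5.92×10⁴ V.
W_ext = qΔV = (-7.22×10⁻⁶ C)(-5.92×10⁴ V) = 0.428 J.

0.428 J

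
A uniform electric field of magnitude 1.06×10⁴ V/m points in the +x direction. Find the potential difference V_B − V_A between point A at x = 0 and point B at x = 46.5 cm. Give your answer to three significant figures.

-4930 V

In a uniform field, potential decreases in the direction of E: V_B − V_A = −E·Δx.
V_B − V_A = −(1.06×10⁴ V/m)(0.465 m) = -4930 V.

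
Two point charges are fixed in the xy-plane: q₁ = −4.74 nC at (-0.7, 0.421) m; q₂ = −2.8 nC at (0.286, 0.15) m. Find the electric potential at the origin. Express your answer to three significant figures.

Electric potential is a scalar, so the contributions from each charge add algebraically: V = Σ kqᵢ/rᵢ.
Distances from the field point to each charge: r₁ = 0.817 m, r₂ = 0.323 m.
V = k[(-4.74×10⁻⁹)/(0.817) + (-2.80×10⁻⁹)/(0.323)] = -130 V.

-130 V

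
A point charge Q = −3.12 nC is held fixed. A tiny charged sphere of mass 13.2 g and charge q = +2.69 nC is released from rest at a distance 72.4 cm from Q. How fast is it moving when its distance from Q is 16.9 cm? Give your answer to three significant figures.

Only the electrostatic force acts, so mechanical energy is conserved: ½mv² = U₁ − U₂ = kQq(1/r₁ − 1/r₂).
U₁ − U₂ = (8.99×10⁹ N·m²/C²)(-3.12×10⁻⁹ C)(2.69×10⁻⁹ C)(1/0.724 − 1/0.169) = 3.42×10⁻⁷ J.
v = √(2·3.42×10⁻⁷/0.0132) = 7.20×10⁻³ m/s.

7.20×10⁻³ m/s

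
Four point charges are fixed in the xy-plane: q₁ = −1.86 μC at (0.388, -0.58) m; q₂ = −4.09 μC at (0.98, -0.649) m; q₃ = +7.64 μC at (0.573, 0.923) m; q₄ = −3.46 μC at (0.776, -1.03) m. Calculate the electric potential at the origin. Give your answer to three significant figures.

-1.61×10⁴ V

The total potential is the scalar sum of each charge's contribution, V = Σ kqᵢ/rᵢ.
Distances from the field point to each charge: r₁ = 0.698 m, r₂ = 1.18 m, r₃ = 1.09 m, r₄ = 1.29 m.
V = k[(-1.86×10⁻⁶)/(0.698) + (-4.09×10⁻⁶)/(1.18) + (7.64×10⁻⁶)/(1.09) + (-3.46×10⁻⁶)/(1.29)] = -1.61×10⁴ V.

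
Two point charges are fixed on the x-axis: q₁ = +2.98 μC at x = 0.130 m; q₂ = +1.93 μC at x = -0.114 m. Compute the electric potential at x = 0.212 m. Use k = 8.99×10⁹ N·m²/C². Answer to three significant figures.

Electric potential is a scalar, so the contributions from each charge add algebraically: V = Σ kqᵢ/rᵢ.
Distances from the field point to each charge: r₁ = 0.0820 m, r₂ = 0.326 m.
V = k[(2.98×10⁻⁶)/(0.0820) + (1.93×10⁻⁶)/(0.326)] = 3.80×10⁵ V.

3.80×10⁵ V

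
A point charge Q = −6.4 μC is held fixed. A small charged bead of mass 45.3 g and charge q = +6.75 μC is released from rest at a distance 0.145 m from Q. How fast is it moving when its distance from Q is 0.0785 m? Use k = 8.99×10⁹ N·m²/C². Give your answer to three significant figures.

Only the electrostatic force acts, so mechanical energy is conserved: ½mv² = U₁ − U₂ = kQq(1/r₁ − 1/r₂).
U₁ − U₂ = (8.99×10⁹ N·m²/C²)(-6.40×10⁻⁶ C)(6.75×10⁻⁶ C)(1/0.145 − 1/0.0785) = 2.27 J.
v = √(2·2.27/0.0453) = 10.0 m/s.

10.0 m/s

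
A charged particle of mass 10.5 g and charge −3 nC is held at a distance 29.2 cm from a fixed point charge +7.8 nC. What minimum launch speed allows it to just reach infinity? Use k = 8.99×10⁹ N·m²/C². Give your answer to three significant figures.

0.0117 m/s

To just escape, total mechanical energy must reach zero at infinity: ½mv²_min + U = 0, so ½mv²_min = −U = |kQq|/r.
|U| = |kQq|/r = (8.99×10⁹ N·m²/C²)(7.80×10⁻⁹)(3.00×10⁻⁹)/(0.292) = 7.20×10⁻⁷ J.
v_min = √(2|U|/m) = √(2·7.20×10⁻⁷/0.0105) = 0.0117 m/s.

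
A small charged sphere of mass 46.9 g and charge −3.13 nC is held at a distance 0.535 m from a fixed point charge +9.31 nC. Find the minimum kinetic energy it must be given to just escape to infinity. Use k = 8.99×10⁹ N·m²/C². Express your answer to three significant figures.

To just escape, total mechanical energy must reach zero at infinity: ½mv²_min + U = 0, so ½mv²_min = −U = |kQq|/r.
|U| = |kQq|/r = (8.99×10⁹ N·m²/C²)(9.31×10⁻⁹)(3.13×10⁻⁹)/(0.535) = 4.90×10⁻⁷ J.

4.90×10⁻⁷ J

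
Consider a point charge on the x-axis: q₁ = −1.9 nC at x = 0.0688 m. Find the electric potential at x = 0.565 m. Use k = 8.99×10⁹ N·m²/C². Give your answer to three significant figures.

Electric potential is a scalar, so the contributions from each charge add algebraically: V = Σ kqᵢ/rᵢ.
V = k[(-1.90×10⁻⁹)/(0.496)] = -34.4 V.

-34.4 V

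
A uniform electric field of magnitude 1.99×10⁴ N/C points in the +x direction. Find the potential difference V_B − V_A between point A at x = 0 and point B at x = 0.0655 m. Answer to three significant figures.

-1300 V

In a uniform field, potential decreases in the direction of E: V_B − V_A = −E·Δx.
V_B − V_A = −(1.99×10⁴ V/m)(0.0655 m) = -1300 V.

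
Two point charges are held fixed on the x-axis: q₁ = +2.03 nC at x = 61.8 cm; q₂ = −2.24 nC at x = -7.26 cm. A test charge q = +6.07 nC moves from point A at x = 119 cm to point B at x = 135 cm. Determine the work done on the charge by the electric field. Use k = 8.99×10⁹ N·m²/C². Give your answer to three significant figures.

3.14×10⁻⁸ J

The work done by the electric force is W_field = −ΔU = −q(V_B − V_A) = q(V_A − V_B).
At A: distances to the source charges are 0.572 m, 1.26 m; V_A = Σ kqᵢ/rᵢ = 16.0 V.
At B: distances to the source charges are 0.732 m, 1.42 m; V_B = Σ kqᵢ/rᵢ = 10.8 V.
ΔV = V_B − V_A = -5.18 V.
W_field = −qΔV = −(6.07×10⁻⁹ C)(-5.18 V) = 3.14×10⁻⁸ J.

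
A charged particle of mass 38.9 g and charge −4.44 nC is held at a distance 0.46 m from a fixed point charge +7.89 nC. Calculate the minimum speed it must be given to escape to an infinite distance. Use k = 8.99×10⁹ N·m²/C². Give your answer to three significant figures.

5.93×10⁻³ m/s

To just escape, total mechanical energy must reach zero at infinity: ½mv²_min + U = 0, so ½mv²_min = −U = |kQq|/r.
|U| = |kQq|/r = (8.99×10⁹ N·m²/C²)(7.89×10⁻⁹)(4.44×10⁻⁹)/(0.460) = 6.85×10⁻⁷ J.
v_min = √(2|U|/m) = √(2·6.85×10⁻⁷/0.0389) = 5.93×10⁻³ m/s.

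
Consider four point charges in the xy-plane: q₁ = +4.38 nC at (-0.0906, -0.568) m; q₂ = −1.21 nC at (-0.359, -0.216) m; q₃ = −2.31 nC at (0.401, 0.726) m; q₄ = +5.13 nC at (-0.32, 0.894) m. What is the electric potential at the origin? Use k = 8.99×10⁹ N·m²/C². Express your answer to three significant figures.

66.0 V

The total potential is the scalar sum of each charge's contribution, V = Σ kqᵢ/rᵢ.
Distances from the field point to each charge: r₁ = 0.575 m, r₂ = 0.419 m, r₃ = 0.829 m, r₄ = 0.950 m.
V = k[(4.38×10⁻⁹)/(0.575) + (-1.21×10⁻⁹)/(0.419) + (-2.31×10⁻⁹)/(0.829) + (5.13×10⁻⁹)/(0.950)] = 66.0 V.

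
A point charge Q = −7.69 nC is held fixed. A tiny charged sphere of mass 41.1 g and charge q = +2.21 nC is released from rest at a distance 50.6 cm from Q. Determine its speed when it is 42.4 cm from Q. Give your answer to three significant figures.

Only the electrostatic force acts, so mechanical energy is conserved: ½mv² = U₁ − U₂ = kQq(1/r₁ − 1/r₂).
U₁ − U₂ = (8.99×10⁹ N·m²/C²)(-7.69×10⁻⁹ C)(2.21×10⁻⁹ C)(1/0.506 − 1/0.424) = 5.84×10⁻⁸ J.
v = √(2·5.84×10⁻⁸/0.0411) = 1.69×10⁻³ m/s.

1.69×10⁻³ m/s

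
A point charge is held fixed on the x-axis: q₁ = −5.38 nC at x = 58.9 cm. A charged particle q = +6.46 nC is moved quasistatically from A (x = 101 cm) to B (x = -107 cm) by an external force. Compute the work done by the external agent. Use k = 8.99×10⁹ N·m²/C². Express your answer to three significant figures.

5.54×10⁻⁷ J

For quasistatic motion the external work equals the change in potential energy: W_ext = qΔV = q(V_B − V_A).
At A: distance to the source charge is 0.421 m; V_A = kq₁/r = -115 V.
At B: distance to the source charge is 1.66 m; V_B = kq₁/r = -29.2 V.
ΔV = V_B − V_A = 85.7 V.
W_ext = qΔV = (6.46×10⁻⁹ C)(85.7 V) = 5.54×10⁻⁷ J.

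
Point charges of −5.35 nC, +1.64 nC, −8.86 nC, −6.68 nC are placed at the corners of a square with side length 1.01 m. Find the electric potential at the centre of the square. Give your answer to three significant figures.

Electric potential is a scalar, so the contributions from each charge add algebraically: V = Σ kqᵢ/rᵢ.
The distance from each corner to the centre is a√2/2 = 0.714 m.
V = k[(-5.35×10⁻⁹)/(0.714) + (1.64×10⁻⁹)/(0.714) + (-8.86×10⁻⁹)/(0.714) + (-6.68×10⁻⁹)/(0.714)] = -242 V.

-242 V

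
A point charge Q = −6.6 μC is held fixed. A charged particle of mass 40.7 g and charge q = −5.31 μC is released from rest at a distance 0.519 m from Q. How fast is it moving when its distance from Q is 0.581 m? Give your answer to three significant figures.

Only the electrostatic force acts, so mechanical energy is conserved: ½mv² = U₁ − U₂ = kQq(1/r₁ − 1/r₂).
U₁ − U₂ = (8.99×10⁹ N·m²/C²)(-6.60×10⁻⁶ C)(-5.31×10⁻⁶ C)(1/0.519 − 1/0.581) = 0.0648 J.
v = √(2·0.0648/0.0407) = 1.78 m/s.

1.78 m/s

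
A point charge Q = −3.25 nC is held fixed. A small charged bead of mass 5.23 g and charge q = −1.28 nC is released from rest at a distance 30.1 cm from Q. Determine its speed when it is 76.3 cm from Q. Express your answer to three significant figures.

5.36×10⁻³ m/s

Only the electrostatic force acts, so mechanical energy is conserved: ½mv² = U₁ − U₂ = kQq(1/r₁ − 1/r₂).
U₁ − U₂ = (8.99×10⁹ N·m²/C²)(-3.25×10⁻⁹ C)(-1.28×10⁻⁹ C)(1/0.301 − 1/0.763) = 7.52×10⁻⁸ J.
v = √(2·7.52×10⁻⁸/5.23×10⁻³) = 5.36×10⁻³ m/s.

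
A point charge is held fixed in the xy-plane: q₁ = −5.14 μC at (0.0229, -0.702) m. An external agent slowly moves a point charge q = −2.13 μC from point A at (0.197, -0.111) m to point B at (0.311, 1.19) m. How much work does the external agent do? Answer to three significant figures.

-0.108 J

For quasistatic motion the external work equals the change in potential energy: W_ext = qΔV = q(V_B − V_A).
At A: distance to the source charge is 0.616 m; V_A = kq₁/r = -7.50×10⁴ V.
At B: distance to the source charge is 1.91 m; V_B = kq₁/r = -2.41×10⁴ V.
ΔV = V_B − V_A = 5.09×10⁴ V.
W_ext = qΔV = (-2.13×10⁻⁶ C)(5.09×10⁴ V) = -0.108 J.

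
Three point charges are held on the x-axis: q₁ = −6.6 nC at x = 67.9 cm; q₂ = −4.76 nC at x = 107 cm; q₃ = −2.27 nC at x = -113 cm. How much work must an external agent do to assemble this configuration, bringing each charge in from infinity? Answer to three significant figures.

8.41×10⁻⁷ J

The work to assemble the configuration equals its total potential energy, U = Σ kqᵢqⱼ/rᵢⱼ over all pairs.
Pair separations: r₁₂ = 0.391 m, r₁₃ = 1.81 m, r₂₃ = 2.20 m.
U = (7.22×10⁻⁷) + (7.45×10⁻⁸) + (4.42×10⁻⁸) = 8.41×10⁻⁷ J.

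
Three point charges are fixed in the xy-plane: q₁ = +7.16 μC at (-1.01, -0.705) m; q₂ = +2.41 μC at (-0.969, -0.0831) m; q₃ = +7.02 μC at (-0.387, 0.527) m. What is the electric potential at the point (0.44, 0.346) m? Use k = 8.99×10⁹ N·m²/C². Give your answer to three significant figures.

Electric potential is a scalar, so the contributions from each charge add algebraically: V = Σ kqᵢ/rᵢ.
Distances from the field point to each charge: r₁ = 1.79 m, r₂ = 1.47 m, r₃ = 0.847 m.
V = k[(7.16×10⁻⁶)/(1.79) + (2.41×10⁻⁶)/(1.47) + (7.02×10⁻⁶)/(0.847)] = 1.25×10⁵ V.

1.25×10⁵ V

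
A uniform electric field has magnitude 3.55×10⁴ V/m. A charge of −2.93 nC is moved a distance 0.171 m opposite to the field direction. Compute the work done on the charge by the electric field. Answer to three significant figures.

The potential change for a displacement 0.171 m opposite to the field direction is ΔV = +Ed = 6070 V.
W_field = −qΔV = 1.78×10⁻⁵ J.

1.78×10⁻⁵ J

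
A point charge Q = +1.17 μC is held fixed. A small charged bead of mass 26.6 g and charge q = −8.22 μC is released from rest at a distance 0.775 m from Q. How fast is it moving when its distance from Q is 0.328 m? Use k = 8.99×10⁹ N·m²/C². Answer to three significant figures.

Only the electrostatic force acts, so mechanical energy is conserved: ½mv² = U₁ − U₂ = kQq(1/r₁ − 1/r₂).
U₁ − U₂ = (8.99×10⁹ N·m²/C²)(1.17×10⁻⁶ C)(-8.22×10⁻⁶ C)(1/0.775 − 1/0.328) = 0.152 J.
v = √(2·0.152/0.0266) = 3.38 m/s.

3.38 m/s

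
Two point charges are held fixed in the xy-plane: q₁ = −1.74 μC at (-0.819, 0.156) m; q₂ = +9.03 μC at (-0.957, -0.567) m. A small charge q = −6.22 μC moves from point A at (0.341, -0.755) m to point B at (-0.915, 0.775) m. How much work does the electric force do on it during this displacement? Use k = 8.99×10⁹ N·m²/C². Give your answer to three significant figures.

-0.0983 J

The work done by the electric force is W_field = −ΔU = −q(V_B − V_A) = q(V_A − V_B).
At A: distances to the source charges are 1.47 m, 1.31 m; V_A = Σ kqᵢ/rᵢ = 5.13×10⁴ V.
At B: distances to the source charges are 0.626 m, 1.34 m; V_B = Σ kqᵢ/rᵢ = 3.55×10⁴ V.
ΔV = V_B − V_A = -1.58×10⁴ V.
W_field = −qΔV = −(-6.22×10⁻⁶ C)(-1.58×10⁴ V) = -0.0983 J.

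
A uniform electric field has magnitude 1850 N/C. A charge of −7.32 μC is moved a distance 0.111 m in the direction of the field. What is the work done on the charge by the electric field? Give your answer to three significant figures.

-1.50×10⁻³ J

The potential change for a displacement 0.111 m in the direction of the field is ΔV = −Ed = -205 V.
W_field = −qΔV = -1.50×10⁻³ J.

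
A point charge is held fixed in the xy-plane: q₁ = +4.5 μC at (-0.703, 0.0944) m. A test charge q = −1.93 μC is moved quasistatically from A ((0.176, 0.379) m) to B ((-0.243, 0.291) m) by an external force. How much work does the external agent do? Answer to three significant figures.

-0.0716 J

For quasistatic motion the external work equals the change in potential energy: W_ext = qΔV = q(V_B − V_A).
At A: distance to the source charge is 0.924 m; V_A = kq₁/r = 4.38×10⁴ V.
At B: distance to the source charge is 0.500 m; V_B = kq₁/r = 8.09×10⁴ V.
ΔV = V_B − V_A = 3.71×10⁴ V.
W_ext = qΔV = (-1.93×10⁻⁶ C)(3.71×10⁴ V) = -0.0716 J.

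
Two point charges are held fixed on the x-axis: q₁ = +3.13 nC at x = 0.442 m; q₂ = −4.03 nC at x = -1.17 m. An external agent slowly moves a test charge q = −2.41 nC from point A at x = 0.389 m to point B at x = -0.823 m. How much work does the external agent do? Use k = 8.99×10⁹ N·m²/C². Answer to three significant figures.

For quasistatic motion the external work equals the change in potential energy: W_ext = qΔV = q(V_B − V_A).
At A: distances to the source charges are 0.0530 m, 1.56 m; V_A = Σ kqᵢ/rᵢ = 508 V.
At B: distances to the source charges are 1.26 m, 0.347 m; V_B = Σ kqᵢ/rᵢ = -82.2 V.
ΔV = V_B − V_A = -590 V.
W_ext = qΔV = (-2.41×10⁻⁹ C)(-590 V) = 1.42×10⁻⁶ J.

1.42×10⁻⁶ J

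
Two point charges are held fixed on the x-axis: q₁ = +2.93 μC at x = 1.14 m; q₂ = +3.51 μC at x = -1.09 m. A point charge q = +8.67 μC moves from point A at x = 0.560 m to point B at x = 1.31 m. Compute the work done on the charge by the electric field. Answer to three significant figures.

-0.898 J

The work done by the electric force is W_field = −ΔU = −q(V_B − V_A) = q(V_A − V_B).
At A: distances to the source charges are 0.580 m, 1.65 m; V_A = Σ kqᵢ/rᵢ = 6.45×10⁴ V.
At B: distances to the source charges are 0.170 m, 2.40 m; V_B = Σ kqᵢ/rᵢ = 1.68×10⁵ V.
ΔV = V_B − V_A = 1.04×10⁵ V.
W_field = −qΔV = −(8.67×10⁻⁶ C)(1.04×10⁵ V) = -0.898 J.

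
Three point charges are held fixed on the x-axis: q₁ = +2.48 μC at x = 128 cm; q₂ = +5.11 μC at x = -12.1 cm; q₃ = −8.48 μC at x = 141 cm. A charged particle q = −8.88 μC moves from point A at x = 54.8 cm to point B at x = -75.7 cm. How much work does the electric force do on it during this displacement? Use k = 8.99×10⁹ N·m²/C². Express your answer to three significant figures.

The work done by the electric force is W_field = −ΔU = −q(V_B − V_A) = q(V_A − V_B).
At A: distances to the source charges are 0.732 m, 0.669 m, 0.862 m; V_A = Σ kqᵢ/rᵢ = 1.07×10⁴ V.
At B: distances to the source charges are 2.04 m, 0.636 m, 2.17 m; V_B = Σ kqᵢ/rᵢ = 4.80×10⁴ V.
ΔV = V_B − V_A = 3.73×10⁴ V.
W_field = −qΔV = −(-8.88×10⁻⁶ C)(3.73×10⁴ V) = 0.331 J.

0.331 J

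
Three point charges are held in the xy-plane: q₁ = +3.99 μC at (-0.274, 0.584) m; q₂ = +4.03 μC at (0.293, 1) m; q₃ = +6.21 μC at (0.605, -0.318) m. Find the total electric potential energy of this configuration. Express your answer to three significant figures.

The work to assemble the configuration equals its total potential energy, U = Σ kqᵢqⱼ/rᵢⱼ over all pairs.
Pair separations: r₁₂ = 0.703 m, r₁₃ = 1.26 m, r₂₃ = 1.35 m.
U = (0.206) + (0.177) + (0.166) = 0.549 J.

0.549 J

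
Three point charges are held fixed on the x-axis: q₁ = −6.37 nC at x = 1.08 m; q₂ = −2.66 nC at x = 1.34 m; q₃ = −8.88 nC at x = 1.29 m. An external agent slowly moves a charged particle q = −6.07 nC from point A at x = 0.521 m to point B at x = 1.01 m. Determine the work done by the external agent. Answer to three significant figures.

5.71×10⁻⁶ J

For quasistatic motion the external work equals the change in potential energy: W_ext = qΔV = q(V_B − V_A).
At A: distances to the source charges are 0.559 m, 0.819 m, 0.769 m; V_A = Σ kqᵢ/rᵢ = -235 V.
At B: distances to the source charges are 0.0700 m, 0.330 m, 0.280 m; V_B = Σ kqᵢ/rᵢ = -1180 V.
ΔV = V_B − V_A = -940 V.
W_ext = qΔV = (-6.07×10⁻⁹ C)(-940 V) = 5.71×10⁻⁶ J.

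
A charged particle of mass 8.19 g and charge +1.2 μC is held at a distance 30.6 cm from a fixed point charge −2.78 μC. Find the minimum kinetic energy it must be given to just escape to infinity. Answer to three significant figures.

0.0980 J

To just escape, total mechanical energy must reach zero at infinity: ½mv²_min + U = 0, so ½mv²_min = −U = |kQq|/r.
|U| = |kQq|/r = (8.99×10⁹ N·m²/C²)(2.78×10⁻⁶)(1.20×10⁻⁶)/(0.306) = 0.0980 J.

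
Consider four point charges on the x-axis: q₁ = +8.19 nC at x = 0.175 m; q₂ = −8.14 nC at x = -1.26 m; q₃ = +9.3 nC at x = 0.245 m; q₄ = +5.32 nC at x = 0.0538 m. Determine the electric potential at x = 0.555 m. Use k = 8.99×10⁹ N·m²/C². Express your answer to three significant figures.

519 V

The total potential is the scalar sum of each charge's contribution, V = Σ kqᵢ/rᵢ.
Distances from the field point to each charge: r₁ = 0.380 m, r₂ = 1.81 m, r₃ = 0.310 m, r₄ = 0.501 m.
V = k[(8.19×10⁻⁹)/(0.380) + (-8.14×10⁻⁹)/(1.81) + (9.30×10⁻⁹)/(0.310) + (5.32×10⁻⁹)/(0.501)] = 519 V.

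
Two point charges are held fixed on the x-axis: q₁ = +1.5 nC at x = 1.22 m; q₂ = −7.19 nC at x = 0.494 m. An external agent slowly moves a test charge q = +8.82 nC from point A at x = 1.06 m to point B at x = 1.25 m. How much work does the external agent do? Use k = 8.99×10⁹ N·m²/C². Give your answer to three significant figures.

For quasistatic motion the external work equals the change in potential energy: W_ext = qΔV = q(V_B − V_A).
At A: distances to the source charges are 0.160 m, 0.566 m; V_A = Σ kqᵢ/rᵢ = -29.9 V.
At B: distances to the source charges are 0.0300 m, 0.756 m; V_B = Σ kqᵢ/rᵢ = 364 V.
ΔV = V_B − V_A = 394 V.
W_ext = qΔV = (8.82×10⁻⁹ C)(394 V) = 3.47×10⁻⁶ J.

3.47×10⁻⁶ J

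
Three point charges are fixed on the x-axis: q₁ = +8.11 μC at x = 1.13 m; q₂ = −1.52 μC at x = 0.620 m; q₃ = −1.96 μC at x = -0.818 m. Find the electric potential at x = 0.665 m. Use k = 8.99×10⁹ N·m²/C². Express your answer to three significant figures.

The total potential is the scalar sum of each charge's contribution, V = Σ kqᵢ/rᵢ.
Distances from the field point to each charge: r₁ = 0.465 m, r₂ = 0.0450 m, r₃ = 1.48 m.
V = k[(8.11×10⁻⁶)/(0.465) + (-1.52×10⁻⁶)/(0.0450) + (-1.96×10⁻⁶)/(1.48)] = -1.59×10⁵ V.

-1.59×10⁵ V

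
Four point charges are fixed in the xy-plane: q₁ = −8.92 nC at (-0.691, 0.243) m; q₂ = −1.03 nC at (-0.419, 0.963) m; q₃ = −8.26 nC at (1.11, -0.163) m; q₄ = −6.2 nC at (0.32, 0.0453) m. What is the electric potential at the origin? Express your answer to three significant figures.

The total potential is the scalar sum of each charge's contribution, V = Σ kqᵢ/rᵢ.
Distances from the field point to each charge: r₁ = 0.732 m, r₂ = 1.05 m, r₃ = 1.12 m, r₄ = 0.323 m.
V = k[(-8.92×10⁻⁹)/(0.732) + (-1.03×10⁻⁹)/(1.05) + (-8.26×10⁻⁹)/(1.12) + (-6.20×10⁻⁹)/(0.323)] = -357 V.

-357 V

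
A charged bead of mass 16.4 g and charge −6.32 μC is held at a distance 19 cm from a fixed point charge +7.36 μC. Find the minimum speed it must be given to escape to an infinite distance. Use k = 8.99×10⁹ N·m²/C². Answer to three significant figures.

16.4 m/s

To just escape, total mechanical energy must reach zero at infinity: ½mv²_min + U = 0, so ½mv²_min = −U = |kQq|/r.
|U| = |kQq|/r = (8.99×10⁹ N·m²/C²)(7.36×10⁻⁶)(6.32×10⁻⁶)/(0.190) = 2.20 J.
v_min = √(2|U|/m) = √(2·2.20/0.0164) = 16.4 m/s.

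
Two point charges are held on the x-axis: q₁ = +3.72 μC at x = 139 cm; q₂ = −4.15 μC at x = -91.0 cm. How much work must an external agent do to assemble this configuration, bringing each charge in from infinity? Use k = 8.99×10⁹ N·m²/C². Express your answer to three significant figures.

-0.0603 J

The assembly work is the sum of pairwise potential energies, U = Σ_{i<j} kqᵢqⱼ/rᵢⱼ.
Pair separations: r₁₂ = 2.30 m.
U = (-0.0603) = -0.0603 J.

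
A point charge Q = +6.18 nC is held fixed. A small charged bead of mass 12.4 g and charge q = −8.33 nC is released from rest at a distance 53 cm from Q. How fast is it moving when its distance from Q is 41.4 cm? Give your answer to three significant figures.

Only the electrostatic force acts, so mechanical energy is conserved: ½mv² = U₁ − U₂ = kQq(1/r₁ − 1/r₂).
U₁ − U₂ = (8.99×10⁹ N·m²/C²)(6.18×10⁻⁹ C)(-8.33×10⁻⁹ C)(1/0.530 − 1/0.414) = 2.45×10⁻⁷ J.
v = √(2·2.45×10⁻⁷/0.0124) = 6.28×10⁻³ m/s.

6.28×10⁻³ m/s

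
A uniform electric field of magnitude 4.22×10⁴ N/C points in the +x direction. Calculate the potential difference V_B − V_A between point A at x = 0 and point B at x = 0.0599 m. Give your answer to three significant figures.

-2530 V

In a uniform field, potential decreases in the direction of E: V_B − V_A = −E·Δx.
V_B − V_A = −(4.22×10⁴ V/m)(0.0599 m) = -2530 V.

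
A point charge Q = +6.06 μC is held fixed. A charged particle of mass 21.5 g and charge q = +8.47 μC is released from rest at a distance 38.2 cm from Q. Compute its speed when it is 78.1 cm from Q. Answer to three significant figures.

Only the electrostatic force acts, so mechanical energy is conserved: ½mv² = U₁ − U₂ = kQq(1/r₁ − 1/r₂).
U₁ − U₂ = (8.99×10⁹ N·m²/C²)(6.06×10⁻⁶ C)(8.47×10⁻⁶ C)(1/0.382 − 1/0.781) = 0.617 J.
v = √(2·0.617/0.0215) = 7.58 m/s.

7.58 m/s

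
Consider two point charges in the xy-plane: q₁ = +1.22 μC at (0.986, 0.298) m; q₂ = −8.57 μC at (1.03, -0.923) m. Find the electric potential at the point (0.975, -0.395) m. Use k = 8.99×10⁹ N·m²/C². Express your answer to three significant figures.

-1.29×10⁵ V

Electric potential is a scalar, so the contributions from each charge add algebraically: V = Σ kqᵢ/rᵢ.
Distances from the field point to each charge: r₁ = 0.693 m, r₂ = 0.531 m.
V = k[(1.22×10⁻⁶)/(0.693) + (-8.57×10⁻⁶)/(0.531)] = -1.29×10⁵ V.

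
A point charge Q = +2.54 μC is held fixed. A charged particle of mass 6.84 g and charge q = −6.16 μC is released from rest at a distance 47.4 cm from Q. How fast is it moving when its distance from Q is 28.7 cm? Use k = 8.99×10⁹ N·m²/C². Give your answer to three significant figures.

7.52 m/s

Only the electrostatic force acts, so mechanical energy is conserved: ½mv² = U₁ − U₂ = kQq(1/r₁ − 1/r₂).
U₁ − U₂ = (8.99×10⁹ N·m²/C²)(2.54×10⁻⁶ C)(-6.16×10⁻⁶ C)(1/0.474 − 1/0.287) = 0.193 J.
v = √(2·0.193/6.84×10⁻³) = 7.52 m/s.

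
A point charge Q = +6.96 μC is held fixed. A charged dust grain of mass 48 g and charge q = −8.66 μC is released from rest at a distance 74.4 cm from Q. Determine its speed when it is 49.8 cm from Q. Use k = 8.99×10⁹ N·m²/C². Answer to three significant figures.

3.87 m/s

Only the electrostatic force acts, so mechanical energy is conserved: ½mv² = U₁ − U₂ = kQq(1/r₁ − 1/r₂).
U₁ − U₂ = (8.99×10⁹ N·m²/C²)(6.96×10⁻⁶ C)(-8.66×10⁻⁶ C)(1/0.744 − 1/0.498) = 0.360 J.
v = √(2·0.360/0.0480) = 3.87 m/s.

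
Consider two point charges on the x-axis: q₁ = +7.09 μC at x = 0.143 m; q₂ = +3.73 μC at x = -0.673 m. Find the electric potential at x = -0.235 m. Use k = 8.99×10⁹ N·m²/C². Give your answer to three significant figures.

2.45×10⁵ V

The total potential is the scalar sum of each charge's contribution, V = Σ kqᵢ/rᵢ.
Distances from the field point to each charge: r₁ = 0.378 m, r₂ = 0.438 m.
V = k[(7.09×10⁻⁶)/(0.378) + (3.73×10⁻⁶)/(0.438)] = 2.45×10⁵ V.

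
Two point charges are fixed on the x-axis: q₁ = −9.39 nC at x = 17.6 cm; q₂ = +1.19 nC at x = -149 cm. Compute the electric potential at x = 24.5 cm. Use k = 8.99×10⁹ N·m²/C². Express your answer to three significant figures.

The total potential is the scalar sum of each charge's contribution, V = Σ kqᵢ/rᵢ.
Distances from the field point to each charge: r₁ = 0.0690 m, r₂ = 1.73 m.
V = k[(-9.39×10⁻⁹)/(0.0690) + (1.19×10⁻⁹)/(1.73)] = -1220 V.

-1220 V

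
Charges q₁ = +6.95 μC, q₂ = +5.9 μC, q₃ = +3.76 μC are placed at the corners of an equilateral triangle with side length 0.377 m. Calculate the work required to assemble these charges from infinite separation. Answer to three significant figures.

The assembly work is the sum of pairwise potential energies, U = Σ_{i<j} kqᵢqⱼ/rᵢⱼ.
All three pair separations equal the side length, 0.377 m.
U = (0.978) + (0.623) + (0.529) = 2.13 J.

2.13 J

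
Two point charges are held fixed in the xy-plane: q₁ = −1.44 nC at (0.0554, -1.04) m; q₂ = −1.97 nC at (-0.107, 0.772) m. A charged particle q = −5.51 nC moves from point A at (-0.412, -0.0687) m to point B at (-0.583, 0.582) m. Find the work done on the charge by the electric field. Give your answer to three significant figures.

-5.60×10⁻⁸ J

The work done by the electric force is W_field = −ΔU = −q(V_B − V_A) = q(V_A − V_B).
At A: distances to the source charges are 1.08 m, 0.894 m; V_A = Σ kqᵢ/rᵢ = -31.8 V.
At B: distances to the source charges are 1.74 m, 0.513 m; V_B = Σ kqᵢ/rᵢ = -42.0 V.
ΔV = V_B − V_A = -10.2 V.
W_field = −qΔV = −(-5.51×10⁻⁹ C)(-10.2 V) = -5.60×10⁻⁸ J.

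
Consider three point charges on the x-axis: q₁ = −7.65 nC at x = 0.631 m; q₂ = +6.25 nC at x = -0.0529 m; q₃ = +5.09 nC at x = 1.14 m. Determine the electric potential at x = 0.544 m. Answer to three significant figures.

The total potential is the scalar sum of each charge's contribution, V = Σ kqᵢ/rᵢ.
Distances from the field point to each charge: r₁ = 0.0870 m, r₂ = 0.597 m, r₃ = 0.596 m.
V = k[(-7.65×10⁻⁹)/(0.0870) + (6.25×10⁻⁹)/(0.597) + (5.09×10⁻⁹)/(0.596)] = -620 V.

-620 V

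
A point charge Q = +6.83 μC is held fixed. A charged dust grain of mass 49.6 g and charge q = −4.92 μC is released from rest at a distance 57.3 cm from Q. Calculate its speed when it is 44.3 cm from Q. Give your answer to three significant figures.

Only the electrostatic force acts, so mechanical energy is conserved: ½mv² = U₁ − U₂ = kQq(1/r₁ − 1/r₂).
U₁ − U₂ = (8.99×10⁹ N·m²/C²)(6.83×10⁻⁶ C)(-4.92×10⁻⁶ C)(1/0.573 − 1/0.443) = 0.155 J.
v = √(2·0.155/0.0496) = 2.50 m/s.

2.50 m/s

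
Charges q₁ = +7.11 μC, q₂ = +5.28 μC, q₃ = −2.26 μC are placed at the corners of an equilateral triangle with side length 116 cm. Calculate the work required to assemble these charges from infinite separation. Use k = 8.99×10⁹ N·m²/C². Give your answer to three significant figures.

The work to assemble the configuration equals its total potential energy, U = Σ kqᵢqⱼ/rᵢⱼ over all pairs.
All three pair separations equal the side length, 1.16 m.
U = (0.291) + (-0.125) + (-0.0925) = 0.0739 J.

0.0739 J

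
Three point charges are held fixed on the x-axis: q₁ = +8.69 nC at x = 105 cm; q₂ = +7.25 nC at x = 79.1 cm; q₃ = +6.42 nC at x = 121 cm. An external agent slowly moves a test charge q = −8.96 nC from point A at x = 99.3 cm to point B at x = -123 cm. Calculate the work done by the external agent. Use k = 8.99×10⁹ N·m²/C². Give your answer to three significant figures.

1.67×10⁻⁵ J

For quasistatic motion the external work equals the change in potential energy: W_ext = qΔV = q(V_B − V_A).
At A: distances to the source charges are 0.0570 m, 0.202 m, 0.217 m; V_A = Σ kqᵢ/rᵢ = 1960 V.
At B: distances to the source charges are 2.28 m, 2.02 m, 2.44 m; V_B = Σ kqᵢ/rᵢ = 90.2 V.
ΔV = V_B − V_A = -1870 V.
W_ext = qΔV = (-8.96×10⁻⁹ C)(-1870 V) = 1.67×10⁻⁵ J.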